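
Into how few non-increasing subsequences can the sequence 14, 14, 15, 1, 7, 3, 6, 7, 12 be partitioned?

5

Place each on the leftmost legal pile:
14 → new pile 1 (tops now [14])
14 → pile 1 (tops now [14])
15 → new pile 2 (tops now [14, 15])
1 → pile 1 (tops now [1, 15])
7 → pile 2 (tops now [1, 7])
3 → pile 2 (tops now [1, 3])
6 → new pile 3 (tops now [1, 3, 6])
7 → new pile 4 (tops now [1, 3, 6, 7])
12 → new pile 5 (tops now [1, 3, 6, 7, 12])
Five piles.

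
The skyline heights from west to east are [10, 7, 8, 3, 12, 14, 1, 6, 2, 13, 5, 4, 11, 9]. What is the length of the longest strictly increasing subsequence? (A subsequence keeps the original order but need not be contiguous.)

4

Let dp[i] be the length of the longest such subsequence ending at index i:
i:      1  2  3  4  5  6  7  8  9 10 11 12 13 14
a[i]:  10  7  8  3 12 14  1  6  2 13  5  4 11  9
dp:     1  1  2  1  3  4  1  2  2  4  3  3  4  4
Maximum dp value is 4.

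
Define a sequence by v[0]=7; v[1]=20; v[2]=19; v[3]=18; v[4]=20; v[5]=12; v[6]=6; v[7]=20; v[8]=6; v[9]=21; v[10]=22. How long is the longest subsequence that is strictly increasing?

Track the smallest tail for each achievable length (strict):
7 → extends → [7]
20 → extends → [7, 20]
19 → replaces 20 → [7, 19]
18 → replaces 19 → [7, 18]
20 → extends → [7, 18, 20]
12 → replaces 18 → [7, 12, 20]
6 → replaces 7 → [6, 12, 20]
20 → already a tail → [6, 12, 20]
6 → already a tail → [6, 12, 20]
21 → extends → [6, 12, 20, 21]
22 → extends → [6, 12, 20, 21, 22]
Five tails, so the longest strictly increasing subsequence has length 5 (e.g. 7, 19, 20, 21, 22).

5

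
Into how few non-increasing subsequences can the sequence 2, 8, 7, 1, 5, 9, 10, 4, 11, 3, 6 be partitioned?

The minimum number of non-increasing subsequences covering a sequence equals the length of its longest strictly increasing subsequence.
LIS length is 5 (e.g. 2, 8, 9, 10, 11), so 5 piles are needed.

5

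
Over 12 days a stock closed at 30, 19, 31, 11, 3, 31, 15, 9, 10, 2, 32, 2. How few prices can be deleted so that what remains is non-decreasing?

8

Fewest deletions = n − (longest non-decreasing subsequence).
Patience tails:
30 → extends → [30]
19 → replaces 30 → [19]
31 → extends → [19, 31]
11 → replaces 19 → [11, 31]
3 → replaces 11 → [3, 31]
31 → extends → [3, 31, 31]
15 → replaces 31 → [3, 15, 31]
9 → replaces 15 → [3, 9, 31]
10 → replaces 31 → [3, 9, 10]
2 → replaces 3 → [2, 9, 10]
32 → extends → [2, 9, 10, 32]
2 → replaces 9 → [2, 2, 10, 32]
Longest non-decreasing subsequence has length 4, so deletions = 12 − 4 = 8.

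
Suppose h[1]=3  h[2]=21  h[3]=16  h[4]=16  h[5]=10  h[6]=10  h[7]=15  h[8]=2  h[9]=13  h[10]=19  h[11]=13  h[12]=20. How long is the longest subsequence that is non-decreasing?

6

Let dp[i] be the length of the longest such subsequence ending at index i:
i:      1  2  3  4  5  6  7  8  9 10 11 12
h[i]:   3 21 16 16 10 10 15  2 13 19 13 20
dp:     1  2  2  3  2  3  4  1  4  5  5  6
Maximum dp value is 6.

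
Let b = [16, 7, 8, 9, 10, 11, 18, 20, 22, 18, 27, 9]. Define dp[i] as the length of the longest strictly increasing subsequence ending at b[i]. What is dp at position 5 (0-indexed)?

5

dp[i] = 1 + max{dp[j] : j<i, b[j]<b[i]} (or 1 if no such j):
i:      0  1  2  3  4  5  6  7  8  9 10 11
b[i]:  16  7  8  9 10 11 18 20 22 18 27  9
dp:     1  1  2  3  4  5  6  7  8  6  9  3
At index 5 the value is 5.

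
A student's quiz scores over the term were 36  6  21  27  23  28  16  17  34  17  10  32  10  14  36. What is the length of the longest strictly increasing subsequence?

6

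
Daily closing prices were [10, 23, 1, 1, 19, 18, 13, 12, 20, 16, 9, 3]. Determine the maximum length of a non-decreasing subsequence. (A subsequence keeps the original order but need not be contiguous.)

4

Track the smallest tail for each achievable length (allowing ties):
10 → extends → [10]
23 → extends → [10, 23]
1 → replaces 10 → [1, 23]
1 → replaces 23 → [1, 1]
19 → extends → [1, 1, 19]
18 → replaces 19 → [1, 1, 18]
13 → replaces 18 → [1, 1, 13]
12 → replaces 13 → [1, 1, 12]
20 → extends → [1, 1, 12, 20]
16 → replaces 20 → [1, 1, 12, 16]
9 → replaces 12 → [1, 1, 9, 16]
3 → replaces 9 → [1, 1, 3, 16]
Four tails, so the longest non-decreasing subsequence has length 4 (e.g. 1, 1, 19, 20).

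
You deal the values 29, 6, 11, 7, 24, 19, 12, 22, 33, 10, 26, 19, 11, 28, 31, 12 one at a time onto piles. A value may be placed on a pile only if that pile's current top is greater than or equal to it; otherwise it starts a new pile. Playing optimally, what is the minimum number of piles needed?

7

Place each on the leftmost legal pile:
29 → new pile 1 (tops now [29])
6 → pile 1 (tops now [6])
11 → new pile 2 (tops now [6, 11])
7 → pile 2 (tops now [6, 7])
24 → new pile 3 (tops now [6, 7, 24])
19 → pile 3 (tops now [6, 7, 19])
12 → pile 3 (tops now [6, 7, 12])
22 → new pile 4 (tops now [6, 7, 12, 22])
33 → new pile 5 (tops now [6, 7, 12, 22, 33])
10 → pile 3 (tops now [6, 7, 10, 22, 33])
26 → pile 5 (tops now [6, 7, 10, 22, 26])
19 → pile 4 (tops now [6, 7, 10, 19, 26])
11 → pile 4 (tops now [6, 7, 10, 11, 26])
28 → new pile 6 (tops now [6, 7, 10, 11, 26, 28])
31 → new pile 7 (tops now [6, 7, 10, 11, 26, 28, 31])
12 → pile 5 (tops now [6, 7, 10, 11, 12, 28, 31])
Seven piles.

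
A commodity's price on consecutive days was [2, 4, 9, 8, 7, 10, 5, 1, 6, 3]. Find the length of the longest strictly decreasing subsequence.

Negate each value so 'decreasing' becomes 'increasing', then run patience tails on the negated sequence:
-2 → extends → [-2]
-4 → replaces -2 → [-4]
-9 → replaces -4 → [-9]
-8 → extends → [-9, -8]
-7 → extends → [-9, -8, -7]
-10 → replaces -9 → [-10, -8, -7]
-5 → extends → [-10, -8, -7, -5]
-1 → extends → [-10, -8, -7, -5, -1]
-6 → replaces -5 → [-10, -8, -7, -6, -1]
-3 → replaces -1 → [-10, -8, -7, -6, -3]
Five tails, so the longest strictly decreasing subsequence of the original has length 5.

5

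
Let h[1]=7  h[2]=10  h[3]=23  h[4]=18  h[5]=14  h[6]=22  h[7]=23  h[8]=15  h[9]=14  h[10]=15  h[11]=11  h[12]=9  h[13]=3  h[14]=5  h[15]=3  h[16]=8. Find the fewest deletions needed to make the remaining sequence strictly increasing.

11

Fewest deletions = n − (longest strictly increasing subsequence).
i:      1  2  3  4  5  6  7  8  9 10 11 12 13 14 15 16
h[i]:   7 10 23 18 14 22 23 15 14 15 11  9  3  5  3  8
dp:     1  2  3  3  3  4  5  4  3  4  3  2  1  2  1  3
max dp = 5, so deletions = 16 − 5 = 11.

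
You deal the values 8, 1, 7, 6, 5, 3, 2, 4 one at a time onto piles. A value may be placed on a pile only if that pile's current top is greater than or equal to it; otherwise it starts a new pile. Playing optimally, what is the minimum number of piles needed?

Place each on the leftmost legal pile:
8 → new pile 1 (tops now [8])
1 → pile 1 (tops now [1])
7 → new pile 2 (tops now [1, 7])
6 → pile 2 (tops now [1, 6])
5 → pile 2 (tops now [1, 5])
3 → pile 2 (tops now [1, 3])
2 → pile 2 (tops now [1, 2])
4 → new pile 3 (tops now [1, 2, 4])
Three piles.

3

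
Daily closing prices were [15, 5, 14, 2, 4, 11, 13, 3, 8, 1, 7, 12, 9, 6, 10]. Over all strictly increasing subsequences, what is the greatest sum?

33

Let S[i] be the best sum of a strictly increasing subsequence ending at i:
i:      1  2  3  4  5  6  7  8  9 10 11 12 13 14 15
a[i]:  15  5 14  2  4 11 13  3  8  1  7 12  9  6 10
S:     15  5 19  2  6 17 30  5 14  1 13 29 23 12 33
Maximum is 33 (e.g. 2 + 4 + 8 + 9 + 10).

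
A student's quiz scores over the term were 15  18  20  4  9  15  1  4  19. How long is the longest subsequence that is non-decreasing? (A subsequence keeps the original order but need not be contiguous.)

4

Track the smallest tail for each achievable length (allowing ties):
15 → extends → [15]
18 → extends → [15, 18]
20 → extends → [15, 18, 20]
4 → replaces 15 → [4, 18, 20]
9 → replaces 18 → [4, 9, 20]
15 → replaces 20 → [4, 9, 15]
1 → replaces 4 → [1, 9, 15]
4 → replaces 9 → [1, 4, 15]
19 → extends → [1, 4, 15, 19]
Four tails, so the longest non-decreasing subsequence has length 4 (e.g. 4, 9, 15, 19).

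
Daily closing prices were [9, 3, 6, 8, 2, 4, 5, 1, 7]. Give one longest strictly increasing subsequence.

Patience tails give the LIS length; then backtrack through the dp parents:
9 → extends → [9]
3 → replaces 9 → [3]
6 → extends → [3, 6]
8 → extends → [3, 6, 8]
2 → replaces 3 → [2, 6, 8]
4 → replaces 6 → [2, 4, 8]
5 → replaces 8 → [2, 4, 5]
1 → replaces 2 → [1, 4, 5]
7 → extends → [1, 4, 5, 7]
Length 4; one witness is 3, 4, 5, 7.

3, 4, 5, 7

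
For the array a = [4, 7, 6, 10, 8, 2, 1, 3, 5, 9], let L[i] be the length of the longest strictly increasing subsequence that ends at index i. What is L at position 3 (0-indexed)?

3

dp[i] = 1 + max{dp[j] : j<i, a[j]<a[i]} (or 1 if no such j):
i:      0  1  2  3  4  5  6  7  8  9
a[i]:   4  7  6 10  8  2  1  3  5  9
dp:     1  2  2  3  3  1  1  2  3  4
At index 3 the value is 3.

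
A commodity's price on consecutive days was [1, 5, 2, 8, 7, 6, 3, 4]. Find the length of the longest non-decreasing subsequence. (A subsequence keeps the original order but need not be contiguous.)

4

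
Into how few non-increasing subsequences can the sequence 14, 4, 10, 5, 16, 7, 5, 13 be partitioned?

Place each on the leftmost legal pile:
14 → new pile 1 (tops now [14])
4 → pile 1 (tops now [4])
10 → new pile 2 (tops now [4, 10])
5 → pile 2 (tops now [4, 5])
16 → new pile 3 (tops now [4, 5, 16])
7 → pile 3 (tops now [4, 5, 7])
5 → pile 2 (tops now [4, 5, 7])
13 → new pile 4 (tops now [4, 5, 7, 13])
Four piles.

4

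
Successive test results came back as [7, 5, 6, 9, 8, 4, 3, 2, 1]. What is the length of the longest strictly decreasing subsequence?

Negate each value so 'decreasing' becomes 'increasing', then run patience tails on the negated sequence:
-7 → extends → [-7]
-5 → extends → [-7, -5]
-6 → replaces -5 → [-7, -6]
-9 → replaces -7 → [-9, -6]
-8 → replaces -6 → [-9, -8]
-4 → extends → [-9, -8, -4]
-3 → extends → [-9, -8, -4, -3]
-2 → extends → [-9, -8, -4, -3, -2]
-1 → extends → [-9, -8, -4, -3, -2, -1]
Six tails, so the longest strictly decreasing subsequence of the original has length 6.

6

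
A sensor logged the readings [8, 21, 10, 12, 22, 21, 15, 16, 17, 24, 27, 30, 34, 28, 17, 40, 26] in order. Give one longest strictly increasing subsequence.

Patience tails give the LIS length; then backtrack through the dp parents:
8 → extends → [8]
21 → extends → [8, 21]
10 → replaces 21 → [8, 10]
12 → extends → [8, 10, 12]
22 → extends → [8, 10, 12, 22]
21 → replaces 22 → [8, 10, 12, 21]
15 → replaces 21 → [8, 10, 12, 15]
16 → extends → [8, 10, 12, 15, 16]
17 → extends → [8, 10, 12, 15, 16, 17]
24 → extends → [8, 10, 12, 15, 16, 17, 24]
27 → extends → [8, 10, 12, 15, 16, 17, 24, 27]
30 → extends → [8, 10, 12, 15, 16, 17, 24, 27, 30]
34 → extends → [8, 10, 12, 15, 16, 17, 24, 27, 30, 34]
28 → replaces 30 → [8, 10, 12, 15, 16, 17, 24, 27, 28, 34]
17 → already a tail → [8, 10, 12, 15, 16, 17, 24, 27, 28, 34]
40 → extends → [8, 10, 12, 15, 16, 17, 24, 27, 28, 34, 40]
26 → replaces 27 → [8, 10, 12, 15, 16, 17, 24, 26, 28, 34, 40]
Length 11; one witness is 8, 10, 12, 15, 16, 17, 24, 27, 30, 34, 40.

8, 10, 12, 15, 16, 17, 24, 27, 30, 34, 40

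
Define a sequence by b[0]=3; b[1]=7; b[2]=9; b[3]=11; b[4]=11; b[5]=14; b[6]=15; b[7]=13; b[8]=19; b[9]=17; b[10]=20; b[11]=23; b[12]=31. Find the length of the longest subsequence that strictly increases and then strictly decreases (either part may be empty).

10

inc[i] = longest strictly increasing subsequence ending at i; dec[i] = longest strictly decreasing subsequence starting at i:
i:      0  1  2  3  4  5  6  7  8  9 10 11 12
b[i]:   3  7  9 11 11 14 15 13 19 17 20 23 31
inc:    1  2  3  4  4  5  6  5  7  7  8  9 10
dec:    1  1  1  1  1  2  2  1  2  1  1  1  1
Best peak at i=12 (value 31): inc=10, dec=1, length 10+1−1 = 10.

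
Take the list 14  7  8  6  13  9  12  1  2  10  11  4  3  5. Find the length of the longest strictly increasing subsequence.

5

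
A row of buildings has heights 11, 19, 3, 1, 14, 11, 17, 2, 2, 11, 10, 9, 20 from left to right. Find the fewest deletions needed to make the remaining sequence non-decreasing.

Fewest deletions = n − (longest non-decreasing subsequence).
i:      1  2  3  4  5  6  7  8  9 10 11 12 13
a[i]:  11 19  3  1 14 11 17  2  2 11 10  9 20
dp:     1  2  1  1  2  2  3  2  3  4  4  4  5
max dp = 5, so deletions = 13 − 5 = 8.

8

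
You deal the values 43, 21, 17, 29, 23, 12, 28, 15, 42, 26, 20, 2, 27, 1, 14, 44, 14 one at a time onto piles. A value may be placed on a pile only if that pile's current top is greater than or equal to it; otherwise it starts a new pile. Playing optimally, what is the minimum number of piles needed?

Place each on the leftmost legal pile:
43 → new pile 1 (tops now [43])
21 → pile 1 (tops now [21])
17 → pile 1 (tops now [17])
29 → new pile 2 (tops now [17, 29])
23 → pile 2 (tops now [17, 23])
12 → pile 1 (tops now [12, 23])
28 → new pile 3 (tops now [12, 23, 28])
15 → pile 2 (tops now [12, 15, 28])
42 → new pile 4 (tops now [12, 15, 28, 42])
26 → pile 3 (tops now [12, 15, 26, 42])
20 → pile 3 (tops now [12, 15, 20, 42])
2 → pile 1 (tops now [2, 15, 20, 42])
27 → pile 4 (tops now [2, 15, 20, 27])
1 → pile 1 (tops now [1, 15, 20, 27])
14 → pile 2 (tops now [1, 14, 20, 27])
44 → new pile 5 (tops now [1, 14, 20, 27, 44])
14 → pile 2 (tops now [1, 14, 20, 27, 44])
Five piles.

5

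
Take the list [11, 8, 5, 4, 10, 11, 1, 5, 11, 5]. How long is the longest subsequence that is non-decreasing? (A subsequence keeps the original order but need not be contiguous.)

4

Track the smallest tail for each achievable length (allowing ties):
11 → extends → [11]
8 → replaces 11 → [8]
5 → replaces 8 → [5]
4 → replaces 5 → [4]
10 → extends → [4, 10]
11 → extends → [4, 10, 11]
1 → replaces 4 → [1, 10, 11]
5 → replaces 10 → [1, 5, 11]
11 → extends → [1, 5, 11, 11]
5 → replaces 11 → [1, 5, 5, 11]
Four tails, so the longest non-decreasing subsequence has length 4 (e.g. 8, 10, 11, 11).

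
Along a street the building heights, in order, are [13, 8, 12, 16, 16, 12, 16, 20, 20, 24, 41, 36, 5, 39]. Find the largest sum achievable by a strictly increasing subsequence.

Let S[i] be the best sum of a strictly increasing subsequence ending at i:
i:       1   2   3   4   5   6   7   8   9  10  11  12  13  14
a[i]:   13   8  12  16  16  12  16  20  20  24  41  36   5  39
S:      13   8  20  36  36  20  36  56  56  80 121 116   5 155
Maximum is 155 (e.g. 8 + 12 + 16 + 20 + 24 + 36 + 39).

155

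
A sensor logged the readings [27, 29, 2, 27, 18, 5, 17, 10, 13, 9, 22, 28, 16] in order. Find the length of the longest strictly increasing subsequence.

6

Track the smallest tail for each achievable length (strict):
27 → extends → [27]
29 → extends → [27, 29]
2 → replaces 27 → [2, 29]
27 → replaces 29 → [2, 27]
18 → replaces 27 → [2, 18]
5 → replaces 18 → [2, 5]
17 → extends → [2, 5, 17]
10 → replaces 17 → [2, 5, 10]
13 → extends → [2, 5, 10, 13]
9 → replaces 10 → [2, 5, 9, 13]
22 → extends → [2, 5, 9, 13, 22]
28 → extends → [2, 5, 9, 13, 22, 28]
16 → replaces 22 → [2, 5, 9, 13, 16, 28]
Six tails, so the longest strictly increasing subsequence has length 6 (e.g. 2, 5, 10, 13, 22, 28).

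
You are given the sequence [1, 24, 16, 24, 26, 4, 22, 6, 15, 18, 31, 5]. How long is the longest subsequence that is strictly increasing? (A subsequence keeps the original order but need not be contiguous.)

Track the smallest tail for each achievable length (strict):
1 → extends → [1]
24 → extends → [1, 24]
16 → replaces 24 → [1, 16]
24 → extends → [1, 16, 24]
26 → extends → [1, 16, 24, 26]
4 → replaces 16 → [1, 4, 24, 26]
22 → replaces 24 → [1, 4, 22, 26]
6 → replaces 22 → [1, 4, 6, 26]
15 → replaces 26 → [1, 4, 6, 15]
18 → extends → [1, 4, 6, 15, 18]
31 → extends → [1, 4, 6, 15, 18, 31]
5 → replaces 6 → [1, 4, 5, 15, 18, 31]
Six tails, so the longest strictly increasing subsequence has length 6 (e.g. 1, 4, 6, 15, 18, 31).

6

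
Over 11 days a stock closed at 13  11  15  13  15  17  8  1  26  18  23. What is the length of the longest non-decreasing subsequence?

6

Let dp[i] be the length of the longest such subsequence ending at index i:
i:      1  2  3  4  5  6  7  8  9 10 11
a[i]:  13 11 15 13 15 17  8  1 26 18 23
dp:     1  1  2  2  3  4  1  1  5  5  6
Maximum dp value is 6.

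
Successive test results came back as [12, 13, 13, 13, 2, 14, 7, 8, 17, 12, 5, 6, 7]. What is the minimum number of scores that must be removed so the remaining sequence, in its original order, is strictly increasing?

9

Fewest deletions = n − (longest strictly increasing subsequence).
Patience tails:
12 → extends → [12]
13 → extends → [12, 13]
13 → already a tail → [12, 13]
13 → already a tail → [12, 13]
2 → replaces 12 → [2, 13]
14 → extends → [2, 13, 14]
7 → replaces 13 → [2, 7, 14]
8 → replaces 14 → [2, 7, 8]
17 → extends → [2, 7, 8, 17]
12 → replaces 17 → [2, 7, 8, 12]
5 → replaces 7 → [2, 5, 8, 12]
6 → replaces 8 → [2, 5, 6, 12]
7 → replaces 12 → [2, 5, 6, 7]
Longest strictly increasing subsequence has length 4, so deletions = 13 − 4 = 9.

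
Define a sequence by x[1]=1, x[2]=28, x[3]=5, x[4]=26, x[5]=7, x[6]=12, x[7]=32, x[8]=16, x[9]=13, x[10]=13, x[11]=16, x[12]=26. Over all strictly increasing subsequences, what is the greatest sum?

Let S[i] be the best sum of a strictly increasing subsequence ending at i:
i:      1  2  3  4  5  6  7  8  9 10 11 12
x[i]:   1 28  5 26  7 12 32 16 13 13 16 26
S:      1 29  6 32 13 25 64 41 38 38 54 80
Maximum is 80 (e.g. 1 + 5 + 7 + 12 + 13 + 16 + 26).

80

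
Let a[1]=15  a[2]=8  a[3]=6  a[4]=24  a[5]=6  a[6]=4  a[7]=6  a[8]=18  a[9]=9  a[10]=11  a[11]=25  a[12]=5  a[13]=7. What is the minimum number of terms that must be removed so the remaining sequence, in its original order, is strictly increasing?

Fewest deletions = n − (longest strictly increasing subsequence).
i:      1  2  3  4  5  6  7  8  9 10 11 12 13
a[i]:  15  8  6 24  6  4  6 18  9 11 25  5  7
dp:     1  1  1  2  1  1  2  3  3  4  5  2  3
max dp = 5, so deletions = 13 − 5 = 8.

8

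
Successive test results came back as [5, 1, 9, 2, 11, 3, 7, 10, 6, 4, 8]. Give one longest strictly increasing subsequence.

1, 2, 3, 7, 10

Patience tails give the LIS length; then backtrack through the dp parents:
5 → extends → [5]
1 → replaces 5 → [1]
9 → extends → [1, 9]
2 → replaces 9 → [1, 2]
11 → extends → [1, 2, 11]
3 → replaces 11 → [1, 2, 3]
7 → extends → [1, 2, 3, 7]
10 → extends → [1, 2, 3, 7, 10]
6 → replaces 7 → [1, 2, 3, 6, 10]
4 → replaces 6 → [1, 2, 3, 4, 10]
8 → replaces 10 → [1, 2, 3, 4, 8]
Length 5; one witness is 1, 2, 3, 7, 10.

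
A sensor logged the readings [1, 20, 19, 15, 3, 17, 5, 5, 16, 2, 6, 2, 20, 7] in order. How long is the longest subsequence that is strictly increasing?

5

Let dp[i] be the length of the longest such subsequence ending at index i:
i:      1  2  3  4  5  6  7  8  9 10 11 12 13 14
a[i]:   1 20 19 15  3 17  5  5 16  2  6  2 20  7
dp:     1  2  2  2  2  3  3  3  4  2  4  2  5  5
Maximum dp value is 5.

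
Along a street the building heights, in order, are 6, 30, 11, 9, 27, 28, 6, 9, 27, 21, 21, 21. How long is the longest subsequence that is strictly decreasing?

Let dp[i] be the longest strictly decreasing subsequence ending at i:
i:      1  2  3  4  5  6  7  8  9 10 11 12
a[i]:   6 30 11  9 27 28  6  9 27 21 21 21
dp:     1  1  2  3  2  2  4  3  3  4  4  4
Maximum is 4.

4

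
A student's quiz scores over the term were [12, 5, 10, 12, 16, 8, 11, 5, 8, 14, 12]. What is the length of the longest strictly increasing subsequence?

Let dp[i] be the length of the longest such subsequence ending at index i:
i:      1  2  3  4  5  6  7  8  9 10 11
a[i]:  12  5 10 12 16  8 11  5  8 14 12
dp:     1  1  2  3  4  2  3  1  2  4  4
Maximum dp value is 4.

4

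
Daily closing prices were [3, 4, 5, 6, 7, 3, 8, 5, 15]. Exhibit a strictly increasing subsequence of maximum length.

Patience tails give the LIS length; then backtrack through the dp parents:
3 → extends → [3]
4 → extends → [3, 4]
5 → extends → [3, 4, 5]
6 → extends → [3, 4, 5, 6]
7 → extends → [3, 4, 5, 6, 7]
3 → already a tail → [3, 4, 5, 6, 7]
8 → extends → [3, 4, 5, 6, 7, 8]
5 → already a tail → [3, 4, 5, 6, 7, 8]
15 → extends → [3, 4, 5, 6, 7, 8, 15]
Length 7; one witness is 3, 4, 5, 6, 7, 8, 15.

3, 4, 5, 6, 7, 8, 15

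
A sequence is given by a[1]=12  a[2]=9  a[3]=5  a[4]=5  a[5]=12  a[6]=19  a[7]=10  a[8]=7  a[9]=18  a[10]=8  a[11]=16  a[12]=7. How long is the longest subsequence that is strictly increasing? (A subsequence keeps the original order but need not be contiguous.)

4

Let dp[i] be the length of the longest such subsequence ending at index i:
i:      1  2  3  4  5  6  7  8  9 10 11 12
a[i]:  12  9  5  5 12 19 10  7 18  8 16  7
dp:     1  1  1  1  2  3  2  2  3  3  4  2
Maximum dp value is 4.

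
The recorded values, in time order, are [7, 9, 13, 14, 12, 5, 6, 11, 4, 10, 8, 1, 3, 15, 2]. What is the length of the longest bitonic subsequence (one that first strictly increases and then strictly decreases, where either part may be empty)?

inc[i] = longest strictly increasing subsequence ending at i; dec[i] = longest strictly decreasing subsequence starting at i:
i:      1  2  3  4  5  6  7  8  9 10 11 12 13 14 15
a[i]:   7  9 13 14 12  5  6 11  4 10  8  1  3 15  2
inc:    1  2  3  4  3  1  2  3  1  3  3  1  2  5  2
dec:    5  5  7  7  6  4  4  5  3  4  3  1  2  2  1
Best peak at i=4 (value 14): inc=4, dec=7, length 4+7−1 = 10.

10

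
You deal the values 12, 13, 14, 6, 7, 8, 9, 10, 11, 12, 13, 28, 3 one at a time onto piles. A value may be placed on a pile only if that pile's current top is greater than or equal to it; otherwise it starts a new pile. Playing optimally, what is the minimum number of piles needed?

The minimum number of non-increasing subsequences covering a sequence equals the length of its longest strictly increasing subsequence.
LIS length is 9 (e.g. 6, 7, 8, 9, 10, 11, 12, 13, 28), so 9 piles are needed.

9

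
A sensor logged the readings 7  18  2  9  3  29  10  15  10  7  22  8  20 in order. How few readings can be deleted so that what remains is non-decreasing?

8

Fewest deletions = n − (longest non-decreasing subsequence).
Patience tails:
7 → extends → [7]
18 → extends → [7, 18]
2 → replaces 7 → [2, 18]
9 → replaces 18 → [2, 9]
3 → replaces 9 → [2, 3]
29 → extends → [2, 3, 29]
10 → replaces 29 → [2, 3, 10]
15 → extends → [2, 3, 10, 15]
10 → replaces 15 → [2, 3, 10, 10]
7 → replaces 10 → [2, 3, 7, 10]
22 → extends → [2, 3, 7, 10, 22]
8 → replaces 10 → [2, 3, 7, 8, 22]
20 → replaces 22 → [2, 3, 7, 8, 20]
Longest non-decreasing subsequence has length 5, so deletions = 13 − 5 = 8.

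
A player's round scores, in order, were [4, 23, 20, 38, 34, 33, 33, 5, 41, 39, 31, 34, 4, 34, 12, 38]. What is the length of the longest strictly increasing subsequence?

Track the smallest tail for each achievable length (strict):
4 → extends → [4]
23 → extends → [4, 23]
20 → replaces 23 → [4, 20]
38 → extends → [4, 20, 38]
34 → replaces 38 → [4, 20, 34]
33 → replaces 34 → [4, 20, 33]
33 → already a tail → [4, 20, 33]
5 → replaces 20 → [4, 5, 33]
41 → extends → [4, 5, 33, 41]
39 → replaces 41 → [4, 5, 33, 39]
31 → replaces 33 → [4, 5, 31, 39]
34 → replaces 39 → [4, 5, 31, 34]
4 → already a tail → [4, 5, 31, 34]
34 → already a tail → [4, 5, 31, 34]
12 → replaces 31 → [4, 5, 12, 34]
38 → extends → [4, 5, 12, 34, 38]
Five tails, so the longest strictly increasing subsequence has length 5 (e.g. 4, 23, 33, 34, 38).

5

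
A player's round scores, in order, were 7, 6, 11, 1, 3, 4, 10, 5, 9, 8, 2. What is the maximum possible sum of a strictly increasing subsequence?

22

Let S[i] be the best sum of a strictly increasing subsequence ending at i:
i:      1  2  3  4  5  6  7  8  9 10 11
a[i]:   7  6 11  1  3  4 10  5  9  8  2
S:      7  6 18  1  4  8 18 13 22 21  3
Maximum is 22 (e.g. 1 + 3 + 4 + 5 + 9).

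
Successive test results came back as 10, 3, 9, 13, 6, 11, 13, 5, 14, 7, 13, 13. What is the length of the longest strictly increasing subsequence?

Let dp[i] be the length of the longest such subsequence ending at index i:
i:      1  2  3  4  5  6  7  8  9 10 11 12
a[i]:  10  3  9 13  6 11 13  5 14  7 13 13
dp:     1  1  2  3  2  3  4  2  5  3  4  4
Maximum dp value is 5.

5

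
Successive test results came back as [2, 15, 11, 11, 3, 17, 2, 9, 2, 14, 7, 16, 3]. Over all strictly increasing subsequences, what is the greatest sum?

Let S[i] be the best sum of a strictly increasing subsequence ending at i:
i:      1  2  3  4  5  6  7  8  9 10 11 12 13
a[i]:   2 15 11 11  3 17  2  9  2 14  7 16  3
S:      2 17 13 13  5 34  2 14  2 28 12 44  5
Maximum is 44 (e.g. 2 + 3 + 9 + 14 + 16).

44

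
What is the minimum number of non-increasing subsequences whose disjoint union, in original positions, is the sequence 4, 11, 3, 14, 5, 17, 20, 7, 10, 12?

5

The minimum number of non-increasing subsequences covering a sequence equals the length of its longest strictly increasing subsequence.
LIS length is 5 (e.g. 4, 11, 14, 17, 20), so 5 piles are needed.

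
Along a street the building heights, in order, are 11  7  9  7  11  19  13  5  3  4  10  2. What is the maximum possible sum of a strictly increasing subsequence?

46

Let S[i] be the best sum of a strictly increasing subsequence ending at i:
i:      1  2  3  4  5  6  7  8  9 10 11 12
a[i]:  11  7  9  7 11 19 13  5  3  4 10  2
S:     11  7 16  7 27 46 40  5  3  7 26  2
Maximum is 46 (e.g. 7 + 9 + 11 + 19).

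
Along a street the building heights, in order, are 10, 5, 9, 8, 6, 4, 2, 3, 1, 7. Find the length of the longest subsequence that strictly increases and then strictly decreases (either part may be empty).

7

inc[i] = longest strictly increasing subsequence ending at i; dec[i] = longest strictly decreasing subsequence starting at i:
i:      1  2  3  4  5  6  7  8  9 10
a[i]:  10  5  9  8  6  4  2  3  1  7
inc:    1  1  2  2  2  1  1  2  1  3
dec:    7  4  6  5  4  3  2  2  1  1
Best peak at i=1 (value 10): inc=1, dec=7, length 1+7−1 = 7.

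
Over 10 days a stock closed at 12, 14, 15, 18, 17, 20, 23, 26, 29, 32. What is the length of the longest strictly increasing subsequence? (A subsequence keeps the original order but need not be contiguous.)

Let dp[i] be the length of the longest such subsequence ending at index i:
i:      1  2  3  4  5  6  7  8  9 10
a[i]:  12 14 15 18 17 20 23 26 29 32
dp:     1  2  3  4  4  5  6  7  8  9
Maximum dp value is 9.

9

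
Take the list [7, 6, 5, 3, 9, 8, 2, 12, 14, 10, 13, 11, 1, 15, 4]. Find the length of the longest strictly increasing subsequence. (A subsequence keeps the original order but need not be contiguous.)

Let dp[i] be the length of the longest such subsequence ending at index i:
i:      1  2  3  4  5  6  7  8  9 10 11 12 13 14 15
a[i]:   7  6  5  3  9  8  2 12 14 10 13 11  1 15  4
dp:     1  1  1  1  2  2  1  3  4  3  4  4  1  5  2
Maximum dp value is 5.

5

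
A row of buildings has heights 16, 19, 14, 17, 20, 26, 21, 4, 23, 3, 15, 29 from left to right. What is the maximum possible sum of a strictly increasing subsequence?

128

Let S[i] be the best sum of a strictly increasing subsequence ending at i:
i:       1   2   3   4   5   6   7   8   9  10  11  12
a[i]:   16  19  14  17  20  26  21   4  23   3  15  29
S:      16  35  14  33  55  81  76   4  99   3  29 128
Maximum is 128 (e.g. 16 + 19 + 20 + 21 + 23 + 29).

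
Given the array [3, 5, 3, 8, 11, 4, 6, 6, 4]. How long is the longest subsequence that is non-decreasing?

5

Let dp[i] be the length of the longest such subsequence ending at index i:
i:      1  2  3  4  5  6  7  8  9
a[i]:   3  5  3  8 11  4  6  6  4
dp:     1  2  2  3  4  3  4  5  4
Maximum dp value is 5.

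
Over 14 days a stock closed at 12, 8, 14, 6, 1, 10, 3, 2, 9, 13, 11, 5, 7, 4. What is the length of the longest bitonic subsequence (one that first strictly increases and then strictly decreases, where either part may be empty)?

inc[i] = longest strictly increasing subsequence ending at i; dec[i] = longest strictly decreasing subsequence starting at i:
i:      1  2  3  4  5  6  7  8  9 10 11 12 13 14
a[i]:  12  8 14  6  1 10  3  2  9 13 11  5  7  4
inc:    1  1  2  1  1  2  2  2  3  4  4  3  4  3
dec:    5  4  5  3  1  4  2  1  3  4  3  2  2  1
Best peak at i=10 (value 13): inc=4, dec=4, length 4+4−1 = 7.

7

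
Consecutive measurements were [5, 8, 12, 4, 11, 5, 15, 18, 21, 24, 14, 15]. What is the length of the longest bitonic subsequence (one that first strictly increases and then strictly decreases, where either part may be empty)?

8

inc[i] = longest strictly increasing subsequence ending at i; dec[i] = longest strictly decreasing subsequence starting at i:
i:      1  2  3  4  5  6  7  8  9 10 11 12
a[i]:   5  8 12  4 11  5 15 18 21 24 14 15
inc:    1  2  3  1  3  2  4  5  6  7  4  5
dec:    2  2  3  1  2  1  2  2  2  2  1  1
Best peak at i=10 (value 24): inc=7, dec=2, length 7+2−1 = 8.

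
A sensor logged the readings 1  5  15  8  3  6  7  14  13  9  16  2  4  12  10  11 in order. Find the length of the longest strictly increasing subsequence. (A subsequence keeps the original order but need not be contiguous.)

Track the smallest tail for each achievable length (strict):
1 → extends → [1]
5 → extends → [1, 5]
15 → extends → [1, 5, 15]
8 → replaces 15 → [1, 5, 8]
3 → replaces 5 → [1, 3, 8]
6 → replaces 8 → [1, 3, 6]
7 → extends → [1, 3, 6, 7]
14 → extends → [1, 3, 6, 7, 14]
13 → replaces 14 → [1, 3, 6, 7, 13]
9 → replaces 13 → [1, 3, 6, 7, 9]
16 → extends → [1, 3, 6, 7, 9, 16]
2 → replaces 3 → [1, 2, 6, 7, 9, 16]
4 → replaces 6 → [1, 2, 4, 7, 9, 16]
12 → replaces 16 → [1, 2, 4, 7, 9, 12]
10 → replaces 12 → [1, 2, 4, 7, 9, 10]
11 → extends → [1, 2, 4, 7, 9, 10, 11]
Seven tails, so the longest strictly increasing subsequence has length 7 (e.g. 1, 5, 6, 7, 9, 10, 11).

7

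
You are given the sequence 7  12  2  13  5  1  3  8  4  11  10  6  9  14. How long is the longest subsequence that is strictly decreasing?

Let dp[i] be the longest strictly decreasing subsequence ending at i:
i:      1  2  3  4  5  6  7  8  9 10 11 12 13 14
a[i]:   7 12  2 13  5  1  3  8  4 11 10  6  9 14
dp:     1  1  2  1  2  3  3  2  3  2  3  4  4  1
Maximum is 4.

4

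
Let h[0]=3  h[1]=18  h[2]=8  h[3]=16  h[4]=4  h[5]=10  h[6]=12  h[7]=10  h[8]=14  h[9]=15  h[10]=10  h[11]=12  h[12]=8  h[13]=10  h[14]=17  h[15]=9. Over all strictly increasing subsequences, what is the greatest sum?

79

Let S[i] be the best sum of a strictly increasing subsequence ending at i:
i:      0  1  2  3  4  5  6  7  8  9 10 11 12 13 14 15
h[i]:   3 18  8 16  4 10 12 10 14 15 10 12  8 10 17  9
S:      3 21 11 27  7 21 33 21 47 62 21 33 15 25 79 24
Maximum is 79 (e.g. 3 + 8 + 10 + 12 + 14 + 15 + 17).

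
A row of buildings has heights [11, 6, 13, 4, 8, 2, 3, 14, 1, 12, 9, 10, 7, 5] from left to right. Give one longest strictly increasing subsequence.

Patience tails give the LIS length; then backtrack through the dp parents:
11 → extends → [11]
6 → replaces 11 → [6]
13 → extends → [6, 13]
4 → replaces 6 → [4, 13]
8 → replaces 13 → [4, 8]
2 → replaces 4 → [2, 8]
3 → replaces 8 → [2, 3]
14 → extends → [2, 3, 14]
1 → replaces 2 → [1, 3, 14]
12 → replaces 14 → [1, 3, 12]
9 → replaces 12 → [1, 3, 9]
10 → extends → [1, 3, 9, 10]
7 → replaces 9 → [1, 3, 7, 10]
5 → replaces 7 → [1, 3, 5, 10]
Length 4; one witness is 6, 8, 9, 10.

6, 8, 9, 10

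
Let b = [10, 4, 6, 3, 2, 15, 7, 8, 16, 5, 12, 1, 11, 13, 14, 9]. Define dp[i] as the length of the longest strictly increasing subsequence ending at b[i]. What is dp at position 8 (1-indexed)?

4

dp[i] = 1 + max{dp[j] : j<i, b[j]<b[i]} (or 1 if no such j):
i:      1  2  3  4  5  6  7  8  9 10 11 12 13 14 15 16
b[i]:  10  4  6  3  2 15  7  8 16  5 12  1 11 13 14  9
dp:     1  1  2  1  1  3  3  4  5  2  5  1  5  6  7  5
At index 8 the value is 4.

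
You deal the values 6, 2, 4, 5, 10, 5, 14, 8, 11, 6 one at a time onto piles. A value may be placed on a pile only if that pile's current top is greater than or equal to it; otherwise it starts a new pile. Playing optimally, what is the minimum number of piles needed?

The minimum number of non-increasing subsequences covering a sequence equals the length of its longest strictly increasing subsequence.
LIS length is 5 (e.g. 2, 4, 5, 10, 14), so 5 piles are needed.

5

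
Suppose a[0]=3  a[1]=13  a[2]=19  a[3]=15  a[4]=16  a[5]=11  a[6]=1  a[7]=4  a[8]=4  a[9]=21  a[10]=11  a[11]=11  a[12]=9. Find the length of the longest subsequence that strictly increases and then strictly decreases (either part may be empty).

7

inc[i] = longest strictly increasing subsequence ending at i; dec[i] = longest strictly decreasing subsequence starting at i:
i:      0  1  2  3  4  5  6  7  8  9 10 11 12
a[i]:   3 13 19 15 16 11  1  4  4 21 11 11  9
inc:    1  2  3  3  4  2  1  2  2  5  3  3  3
dec:    2  3  4  3  3  2  1  1  1  3  2  2  1
Best peak at i=9 (value 21): inc=5, dec=3, length 5+3−1 = 7.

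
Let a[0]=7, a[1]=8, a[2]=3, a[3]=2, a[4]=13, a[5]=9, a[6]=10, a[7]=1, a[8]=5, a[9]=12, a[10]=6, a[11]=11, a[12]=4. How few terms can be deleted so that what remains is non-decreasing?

Fewest deletions = n − (longest non-decreasing subsequence).
i:      0  1  2  3  4  5  6  7  8  9 10 11 12
a[i]:   7  8  3  2 13  9 10  1  5 12  6 11  4
dp:     1  2  1  1  3  3  4  1  2  5  3  5  2
max dp = 5, so deletions = 13 − 5 = 8.

8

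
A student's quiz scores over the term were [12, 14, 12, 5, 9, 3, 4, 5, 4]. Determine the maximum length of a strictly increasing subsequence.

Let dp[i] be the length of the longest such subsequence ending at index i:
i:      1  2  3  4  5  6  7  8  9
a[i]:  12 14 12  5  9  3  4  5  4
dp:     1  2  1  1  2  1  2  3  2
Maximum dp value is 3.

3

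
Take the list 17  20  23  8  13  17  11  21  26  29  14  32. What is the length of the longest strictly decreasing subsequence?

3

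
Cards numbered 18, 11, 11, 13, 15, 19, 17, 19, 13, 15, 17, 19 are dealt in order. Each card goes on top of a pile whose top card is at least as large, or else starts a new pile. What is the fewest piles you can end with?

Place each on the leftmost legal pile:
18 → new pile 1 (tops now [18])
11 → pile 1 (tops now [11])
11 → pile 1 (tops now [11])
13 → new pile 2 (tops now [11, 13])
15 → new pile 3 (tops now [11, 13, 15])
19 → new pile 4 (tops now [11, 13, 15, 19])
17 → pile 4 (tops now [11, 13, 15, 17])
19 → new pile 5 (tops now [11, 13, 15, 17, 19])
13 → pile 2 (tops now [11, 13, 15, 17, 19])
15 → pile 3 (tops now [11, 13, 15, 17, 19])
17 → pile 4 (tops now [11, 13, 15, 17, 19])
19 → pile 5 (tops now [11, 13, 15, 17, 19])
Five piles.

5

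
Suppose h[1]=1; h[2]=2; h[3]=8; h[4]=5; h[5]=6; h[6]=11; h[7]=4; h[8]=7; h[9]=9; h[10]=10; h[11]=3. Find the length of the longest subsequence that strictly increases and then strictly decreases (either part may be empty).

inc[i] = longest strictly increasing subsequence ending at i; dec[i] = longest strictly decreasing subsequence starting at i:
i:      1  2  3  4  5  6  7  8  9 10 11
h[i]:   1  2  8  5  6 11  4  7  9 10  3
inc:    1  2  3  3  4  5  3  5  6  7  3
dec:    1  1  4  3  3  3  2  2  2  2  1
Best peak at i=10 (value 10): inc=7, dec=2, length 7+2−1 = 8.

8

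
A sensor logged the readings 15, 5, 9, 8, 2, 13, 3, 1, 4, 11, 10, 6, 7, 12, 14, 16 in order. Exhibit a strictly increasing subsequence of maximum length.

2, 3, 4, 6, 7, 12, 14, 16

Patience tails give the LIS length; then backtrack through the dp parents:
15 → extends → [15]
5 → replaces 15 → [5]
9 → extends → [5, 9]
8 → replaces 9 → [5, 8]
2 → replaces 5 → [2, 8]
13 → extends → [2, 8, 13]
3 → replaces 8 → [2, 3, 13]
1 → replaces 2 → [1, 3, 13]
4 → replaces 13 → [1, 3, 4]
11 → extends → [1, 3, 4, 11]
10 → replaces 11 → [1, 3, 4, 10]
6 → replaces 10 → [1, 3, 4, 6]
7 → extends → [1, 3, 4, 6, 7]
12 → extends → [1, 3, 4, 6, 7, 12]
14 → extends → [1, 3, 4, 6, 7, 12, 14]
16 → extends → [1, 3, 4, 6, 7, 12, 14, 16]
Length 8; one witness is 2, 3, 4, 6, 7, 12, 14, 16.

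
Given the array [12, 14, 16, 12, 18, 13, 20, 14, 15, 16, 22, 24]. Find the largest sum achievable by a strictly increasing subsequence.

126

Let S[i] be the best sum of a strictly increasing subsequence ending at i:
i:       1   2   3   4   5   6   7   8   9  10  11  12
a[i]:   12  14  16  12  18  13  20  14  15  16  22  24
S:      12  26  42  12  60  25  80  39  54  70 102 126
Maximum is 126 (e.g. 12 + 14 + 16 + 18 + 20 + 22 + 24).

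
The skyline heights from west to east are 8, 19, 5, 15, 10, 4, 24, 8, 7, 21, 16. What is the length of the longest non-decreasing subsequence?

3

Let dp[i] be the length of the longest such subsequence ending at index i:
i:      1  2  3  4  5  6  7  8  9 10 11
a[i]:   8 19  5 15 10  4 24  8  7 21 16
dp:     1  2  1  2  2  1  3  2  2  3  3
Maximum dp value is 3.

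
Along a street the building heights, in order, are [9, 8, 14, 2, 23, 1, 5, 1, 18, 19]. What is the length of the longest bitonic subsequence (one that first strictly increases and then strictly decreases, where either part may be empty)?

5

inc[i] = longest strictly increasing subsequence ending at i; dec[i] = longest strictly decreasing subsequence starting at i:
i:      1  2  3  4  5  6  7  8  9 10
a[i]:   9  8 14  2 23  1  5  1 18 19
inc:    1  1  2  1  3  1  2  1  3  4
dec:    4  3  3  2  3  1  2  1  1  1
Best peak at i=5 (value 23): inc=3, dec=3, length 3+3−1 = 5.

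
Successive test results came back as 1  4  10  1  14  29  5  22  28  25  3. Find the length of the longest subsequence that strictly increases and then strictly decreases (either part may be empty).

8

inc[i] = longest strictly increasing subsequence ending at i; dec[i] = longest strictly decreasing subsequence starting at i:
i:      1  2  3  4  5  6  7  8  9 10 11
a[i]:   1  4 10  1 14 29  5 22 28 25  3
inc:    1  2  3  1  4  5  3  5  6  6  2
dec:    1  2  3  1  3  4  2  2  3  2  1
Best peak at i=6 (value 29): inc=5, dec=4, length 5+4−1 = 8.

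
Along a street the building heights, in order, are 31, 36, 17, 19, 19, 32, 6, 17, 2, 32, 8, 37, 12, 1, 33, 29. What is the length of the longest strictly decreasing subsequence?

5

Negate each value so 'decreasing' becomes 'increasing', then run patience tails on the negated sequence:
-31 → extends → [-31]
-36 → replaces -31 → [-36]
-17 → extends → [-36, -17]
-19 → replaces -17 → [-36, -19]
-19 → already a tail → [-36, -19]
-32 → replaces -19 → [-36, -32]
-6 → extends → [-36, -32, -6]
-17 → replaces -6 → [-36, -32, -17]
-2 → extends → [-36, -32, -17, -2]
-32 → already a tail → [-36, -32, -17, -2]
-8 → replaces -2 → [-36, -32, -17, -8]
-37 → replaces -36 → [-37, -32, -17, -8]
-12 → replaces -8 → [-37, -32, -17, -12]
-1 → extends → [-37, -32, -17, -12, -1]
-33 → replaces -32 → [-37, -33, -17, -12, -1]
-29 → replaces -17 → [-37, -33, -29, -12, -1]
Five tails, so the longest strictly decreasing subsequence of the original has length 5.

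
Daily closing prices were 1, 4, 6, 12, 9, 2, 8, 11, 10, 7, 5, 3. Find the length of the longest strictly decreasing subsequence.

6

Negate each value so 'decreasing' becomes 'increasing', then run patience tails on the negated sequence:
-1 → extends → [-1]
-4 → replaces -1 → [-4]
-6 → replaces -4 → [-6]
-12 → replaces -6 → [-12]
-9 → extends → [-12, -9]
-2 → extends → [-12, -9, -2]
-8 → replaces -2 → [-12, -9, -8]
-11 → replaces -9 → [-12, -11, -8]
-10 → replaces -8 → [-12, -11, -10]
-7 → extends → [-12, -11, -10, -7]
-5 → extends → [-12, -11, -10, -7, -5]
-3 → extends → [-12, -11, -10, -7, -5, -3]
Six tails, so the longest strictly decreasing subsequence of the original has length 6.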